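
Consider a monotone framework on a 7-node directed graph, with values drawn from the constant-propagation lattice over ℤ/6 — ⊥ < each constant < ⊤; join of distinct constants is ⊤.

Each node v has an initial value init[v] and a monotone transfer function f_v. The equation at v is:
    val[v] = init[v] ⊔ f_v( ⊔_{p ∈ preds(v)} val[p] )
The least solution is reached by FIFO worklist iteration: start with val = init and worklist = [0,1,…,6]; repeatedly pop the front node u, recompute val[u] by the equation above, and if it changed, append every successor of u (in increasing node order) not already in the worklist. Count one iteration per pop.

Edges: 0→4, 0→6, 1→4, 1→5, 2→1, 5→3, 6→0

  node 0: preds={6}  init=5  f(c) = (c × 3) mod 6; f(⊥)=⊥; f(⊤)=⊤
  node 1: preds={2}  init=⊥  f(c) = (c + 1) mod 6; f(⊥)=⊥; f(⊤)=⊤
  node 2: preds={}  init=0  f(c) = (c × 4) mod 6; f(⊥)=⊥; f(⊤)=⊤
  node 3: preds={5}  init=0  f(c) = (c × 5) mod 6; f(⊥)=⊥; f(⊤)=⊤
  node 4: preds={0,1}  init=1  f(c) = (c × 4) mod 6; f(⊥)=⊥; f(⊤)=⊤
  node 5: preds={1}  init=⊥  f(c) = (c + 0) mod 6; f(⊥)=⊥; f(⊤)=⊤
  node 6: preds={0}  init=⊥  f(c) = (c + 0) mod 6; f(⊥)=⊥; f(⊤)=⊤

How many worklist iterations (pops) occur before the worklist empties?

12

Worklist (12 pops):
  #1 pop 0: in=⊥ → 5 (no change)
  #2 pop 1: in=0 → 1 (was ⊥); enqueue []
  #3 pop 2: in=⊥ → 0 (no change)
  #4 pop 3: in=⊥ → 0 (no change)
  #5 pop 4: in=⊤ → ⊤ (was 1); enqueue []
  #6 pop 5: in=1 → 1 (was ⊥); enqueue [3]
  #7 pop 6: in=5 → 5 (was ⊥); enqueue [0]
  #8 pop 3: in=1 → ⊤ (was 0); enqueue []
  #9 pop 0: in=5 → ⊤ (was 5); enqueue [4,6]
  #10 pop 4: in=⊤ → ⊤ (no change)
  #11 pop 6: in=⊤ → ⊤ (was 5); enqueue [0]
  #12 pop 0: in=⊤ → ⊤ (no change)

Fixpoint:
  val[0] = ⊤
  val[1] = 1
  val[2] = 0
  val[3] = ⊤
  val[4] = ⊤
  val[5] = 1
  val[6] = ⊤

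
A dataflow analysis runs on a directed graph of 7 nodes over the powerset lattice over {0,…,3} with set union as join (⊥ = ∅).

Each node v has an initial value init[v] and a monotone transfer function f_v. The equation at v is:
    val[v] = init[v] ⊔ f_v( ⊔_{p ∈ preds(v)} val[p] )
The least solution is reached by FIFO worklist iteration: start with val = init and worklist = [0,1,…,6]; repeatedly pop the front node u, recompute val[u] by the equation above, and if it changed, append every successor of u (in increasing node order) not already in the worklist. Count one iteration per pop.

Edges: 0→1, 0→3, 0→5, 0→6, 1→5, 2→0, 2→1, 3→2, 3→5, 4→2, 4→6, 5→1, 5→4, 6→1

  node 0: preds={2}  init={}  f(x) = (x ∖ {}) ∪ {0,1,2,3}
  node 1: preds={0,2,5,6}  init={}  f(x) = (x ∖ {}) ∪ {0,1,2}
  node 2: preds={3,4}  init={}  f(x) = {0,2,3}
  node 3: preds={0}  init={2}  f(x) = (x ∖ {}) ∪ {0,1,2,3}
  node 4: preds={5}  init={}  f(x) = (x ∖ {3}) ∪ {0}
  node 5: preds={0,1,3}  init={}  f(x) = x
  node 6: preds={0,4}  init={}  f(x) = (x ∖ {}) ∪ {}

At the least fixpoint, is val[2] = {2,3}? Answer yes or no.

no

Iteration log — 13 steps:
  step 1. node 0  ⊔preds={}  new={0,1,2,3}  old={}  +wl: 
  step 2. node 1  ⊔preds={0,1,2,3}  new={0,1,2,3}  old={}  +wl: 
  step 3. node 2  ⊔preds={2}  new={0,2,3}  old={}  +wl: 0,1
  step 4. node 3  ⊔preds={0,1,2,3}  new={0,1,2,3}  old={2}  +wl: 2
  step 5. node 4  ⊔preds={}  new={0}  old={}  +wl: 
  step 6. node 5  ⊔preds={0,1,2,3}  new={0,1,2,3}  old={}  +wl: 4
  step 7. node 6  ⊔preds={0,1,2,3}  new={0,1,2,3}  old={}  +wl: 
  step 8. node 0  ⊔preds={0,2,3}  new={0,1,2,3}  stable
  step 9. node 1  ⊔preds={0,1,2,3}  new={0,1,2,3}  stable
  step 10. node 2  ⊔preds={0,1,2,3}  new={0,2,3}  stable
  step 11. node 4  ⊔preds={0,1,2,3}  new={0,1,2}  old={0}  +wl: 2,6
  step 12. node 2  ⊔preds={0,1,2,3}  new={0,2,3}  stable
  step 13. node 6  ⊔preds={0,1,2,3}  new={0,1,2,3}  stable

Least fixpoint reached:
  node 0: {0,1,2,3}
  node 1: {0,1,2,3}
  node 2: {0,2,3}
  node 3: {0,1,2,3}
  node 4: {0,1,2}
  node 5: {0,1,2,3}
  node 6: {0,1,2,3}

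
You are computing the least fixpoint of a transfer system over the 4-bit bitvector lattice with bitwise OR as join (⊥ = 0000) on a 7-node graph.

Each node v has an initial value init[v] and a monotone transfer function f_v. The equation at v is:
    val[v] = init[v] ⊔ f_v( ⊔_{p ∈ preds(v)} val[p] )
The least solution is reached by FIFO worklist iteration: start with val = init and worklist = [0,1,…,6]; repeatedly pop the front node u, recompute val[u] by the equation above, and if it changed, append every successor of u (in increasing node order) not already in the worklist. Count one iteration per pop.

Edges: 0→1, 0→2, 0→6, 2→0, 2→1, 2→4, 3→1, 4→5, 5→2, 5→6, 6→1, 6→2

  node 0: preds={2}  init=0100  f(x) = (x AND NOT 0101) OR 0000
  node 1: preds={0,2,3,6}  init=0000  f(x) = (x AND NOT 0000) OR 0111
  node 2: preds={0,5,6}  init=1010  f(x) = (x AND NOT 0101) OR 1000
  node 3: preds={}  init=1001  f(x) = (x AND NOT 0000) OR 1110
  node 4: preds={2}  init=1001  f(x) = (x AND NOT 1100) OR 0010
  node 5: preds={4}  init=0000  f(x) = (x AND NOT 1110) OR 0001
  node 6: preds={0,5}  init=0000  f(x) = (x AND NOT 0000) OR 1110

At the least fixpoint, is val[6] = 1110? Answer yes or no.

no

Trace (9 dequeues):
  [1] u=0 | in 1010 | out 1110 | prev 0100 | push {}
  [2] u=1 | in 1111 | out 1111 | prev 0000 | push {}
  [3] u=2 | in 1110 | out 1010 | ==
  [4] u=3 | in 0000 | out 1111 | prev 1001 | push {1}
  [5] u=4 | in 1010 | out 1011 | prev 1001 | push {}
  [6] u=5 | in 1011 | out 0001 | prev 0000 | push {2}
  [7] u=6 | in 1111 | out 1111 | prev 0000 | push {}
  [8] u=1 | in 1111 | out 1111 | ==
  [9] u=2 | in 1111 | out 1010 | ==

Converged values:
  [0] 1110
  [1] 1111
  [2] 1010
  [3] 1111
  [4] 1011
  [5] 0001
  [6] 1111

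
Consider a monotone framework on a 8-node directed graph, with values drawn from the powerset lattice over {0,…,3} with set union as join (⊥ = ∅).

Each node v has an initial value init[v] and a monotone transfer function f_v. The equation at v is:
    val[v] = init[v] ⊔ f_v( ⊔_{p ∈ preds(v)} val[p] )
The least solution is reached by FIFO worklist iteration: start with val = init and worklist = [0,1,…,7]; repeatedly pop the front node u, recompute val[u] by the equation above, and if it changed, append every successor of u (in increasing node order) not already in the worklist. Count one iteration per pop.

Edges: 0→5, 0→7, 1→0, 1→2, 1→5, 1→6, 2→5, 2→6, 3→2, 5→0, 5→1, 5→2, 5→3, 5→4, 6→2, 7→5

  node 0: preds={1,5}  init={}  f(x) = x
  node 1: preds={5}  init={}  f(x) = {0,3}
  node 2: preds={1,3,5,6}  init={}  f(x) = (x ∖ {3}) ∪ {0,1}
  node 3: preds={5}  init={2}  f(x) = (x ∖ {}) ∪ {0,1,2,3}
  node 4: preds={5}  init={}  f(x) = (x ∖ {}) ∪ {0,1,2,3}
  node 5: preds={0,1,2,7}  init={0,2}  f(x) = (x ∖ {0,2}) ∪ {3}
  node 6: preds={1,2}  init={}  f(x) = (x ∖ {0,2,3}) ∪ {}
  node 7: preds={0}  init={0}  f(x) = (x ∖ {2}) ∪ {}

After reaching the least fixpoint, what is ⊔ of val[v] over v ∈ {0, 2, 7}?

{0,1,2,3}

Trace (16 dequeues):
  [1] u=0 | in {0,2} | out {0,2} | prev {} | push {}
  [2] u=1 | in {0,2} | out {0,3} | prev {} | push {0}
  [3] u=2 | in {0,2,3} | out {0,1,2} | prev {} | push {}
  [4] u=3 | in {0,2} | out {0,1,2,3} | prev {2} | push {2}
  [5] u=4 | in {0,2} | out {0,1,2,3} | prev {} | push {}
  [6] u=5 | in {0,1,2,3} | out {0,1,2,3} | prev {0,2} | push {1,3,4}
  [7] u=6 | in {0,1,2,3} | out {1} | prev {} | push {}
  [8] u=7 | in {0,2} | out {0} | ==
  [9] u=0 | in {0,1,2,3} | out {0,1,2,3} | prev {0,2} | push {5,7}
  [10] u=2 | in {0,1,2,3} | out {0,1,2} | ==
  [11] u=1 | in {0,1,2,3} | out {0,3} | ==
  [12] u=3 | in {0,1,2,3} | out {0,1,2,3} | ==
  [13] u=4 | in {0,1,2,3} | out {0,1,2,3} | ==
  [14] u=5 | in {0,1,2,3} | out {0,1,2,3} | ==
  [15] u=7 | in {0,1,2,3} | out {0,1,3} | prev {0} | push {5}
  [16] u=5 | in {0,1,2,3} | out {0,1,2,3} | ==

Converged values:
  [0] {0,1,2,3}
  [1] {0,3}
  [2] {0,1,2}
  [3] {0,1,2,3}
  [4] {0,1,2,3}
  [5] {0,1,2,3}
  [6] {1}
  [7] {0,1,3}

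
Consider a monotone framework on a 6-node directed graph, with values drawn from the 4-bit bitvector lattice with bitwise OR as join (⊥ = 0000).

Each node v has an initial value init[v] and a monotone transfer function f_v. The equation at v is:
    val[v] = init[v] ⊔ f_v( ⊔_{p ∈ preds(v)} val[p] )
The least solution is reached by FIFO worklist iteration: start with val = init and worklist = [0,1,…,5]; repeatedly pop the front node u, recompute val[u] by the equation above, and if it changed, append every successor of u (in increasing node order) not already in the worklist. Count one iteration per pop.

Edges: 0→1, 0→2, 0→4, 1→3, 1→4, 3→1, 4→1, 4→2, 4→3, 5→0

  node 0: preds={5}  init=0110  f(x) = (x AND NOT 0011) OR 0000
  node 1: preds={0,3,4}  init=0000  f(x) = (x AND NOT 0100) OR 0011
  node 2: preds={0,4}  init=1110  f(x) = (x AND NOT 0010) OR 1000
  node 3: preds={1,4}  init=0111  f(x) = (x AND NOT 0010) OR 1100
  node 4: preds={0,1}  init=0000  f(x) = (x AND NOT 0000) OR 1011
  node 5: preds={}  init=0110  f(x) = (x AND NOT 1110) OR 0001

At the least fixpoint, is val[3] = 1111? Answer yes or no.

Trace (11 dequeues):
  [1] u=0 | in 0110 | out 0110 | ==
  [2] u=1 | in 0111 | out 0011 | prev 0000 | push {}
  [3] u=2 | in 0110 | out 1110 | ==
  [4] u=3 | in 0011 | out 1111 | prev 0111 | push {1}
  [5] u=4 | in 0111 | out 1111 | prev 0000 | push {2,3}
  [6] u=5 | in 0000 | out 0111 | prev 0110 | push {0}
  [7] u=1 | in 1111 | out 1011 | prev 0011 | push {4}
  [8] u=2 | in 1111 | out 1111 | prev 1110 | push {}
  [9] u=3 | in 1111 | out 1111 | ==
  [10] u=0 | in 0111 | out 0110 | ==
  [11] u=4 | in 1111 | out 1111 | ==

Converged values:
  [0] 0110
  [1] 1011
  [2] 1111
  [3] 1111
  [4] 1111
  [5] 0111

yes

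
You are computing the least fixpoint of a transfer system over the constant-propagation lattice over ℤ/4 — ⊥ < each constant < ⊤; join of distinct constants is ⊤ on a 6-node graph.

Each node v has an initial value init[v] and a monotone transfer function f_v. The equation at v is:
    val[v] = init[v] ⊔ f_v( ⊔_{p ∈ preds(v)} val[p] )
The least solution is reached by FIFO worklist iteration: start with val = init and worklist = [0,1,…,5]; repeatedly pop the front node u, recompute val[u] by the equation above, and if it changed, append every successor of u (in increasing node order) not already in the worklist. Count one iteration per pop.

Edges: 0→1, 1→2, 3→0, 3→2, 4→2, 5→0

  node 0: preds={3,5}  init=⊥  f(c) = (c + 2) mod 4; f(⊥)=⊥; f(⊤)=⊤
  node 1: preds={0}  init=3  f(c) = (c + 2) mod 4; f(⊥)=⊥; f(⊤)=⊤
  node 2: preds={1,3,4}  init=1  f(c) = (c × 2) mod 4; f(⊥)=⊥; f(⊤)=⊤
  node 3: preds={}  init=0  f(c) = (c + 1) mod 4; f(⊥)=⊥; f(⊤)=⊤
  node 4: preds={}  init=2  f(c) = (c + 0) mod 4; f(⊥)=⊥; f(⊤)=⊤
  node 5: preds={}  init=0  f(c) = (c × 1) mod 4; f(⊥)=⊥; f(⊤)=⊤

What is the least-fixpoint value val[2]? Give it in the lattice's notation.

Iteration log — 6 steps:
  step 1. node 0  ⊔preds=0  new=2  old=⊥  +wl: 
  step 2. node 1  ⊔preds=2  new=⊤  old=3  +wl: 
  step 3. node 2  ⊔preds=⊤  new=⊤  old=1  +wl: 
  step 4. node 3  ⊔preds=⊥  new=0  stable
  step 5. node 4  ⊔preds=⊥  new=2  stable
  step 6. node 5  ⊔preds=⊥  new=0  stable

Least fixpoint reached:
  node 0: 2
  node 1: ⊤
  node 2: ⊤
  node 3: 0
  node 4: 2
  node 5: 0

⊤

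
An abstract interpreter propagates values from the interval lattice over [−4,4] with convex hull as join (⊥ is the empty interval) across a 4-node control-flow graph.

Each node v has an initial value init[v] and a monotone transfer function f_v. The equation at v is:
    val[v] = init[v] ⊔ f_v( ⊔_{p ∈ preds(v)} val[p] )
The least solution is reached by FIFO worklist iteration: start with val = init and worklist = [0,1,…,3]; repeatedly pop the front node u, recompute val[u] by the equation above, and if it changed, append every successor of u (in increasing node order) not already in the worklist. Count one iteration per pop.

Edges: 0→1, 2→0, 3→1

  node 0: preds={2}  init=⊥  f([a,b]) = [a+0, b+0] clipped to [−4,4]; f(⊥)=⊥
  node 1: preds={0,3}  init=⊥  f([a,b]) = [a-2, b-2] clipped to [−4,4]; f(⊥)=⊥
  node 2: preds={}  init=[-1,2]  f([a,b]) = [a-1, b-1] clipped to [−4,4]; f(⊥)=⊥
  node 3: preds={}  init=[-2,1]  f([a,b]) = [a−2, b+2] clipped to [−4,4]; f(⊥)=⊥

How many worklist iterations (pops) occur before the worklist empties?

Worklist (4 pops):
  #1 pop 0: in=[-1,2] → [-1,2] (was ⊥); enqueue []
  #2 pop 1: in=[-2,2] → [-4,0] (was ⊥); enqueue []
  #3 pop 2: in=⊥ → [-1,2] (no change)
  #4 pop 3: in=⊥ → [-2,1] (no change)

Fixpoint:
  val[0] = [-1,2]
  val[1] = [-4,0]
  val[2] = [-1,2]
  val[3] = [-2,1]

4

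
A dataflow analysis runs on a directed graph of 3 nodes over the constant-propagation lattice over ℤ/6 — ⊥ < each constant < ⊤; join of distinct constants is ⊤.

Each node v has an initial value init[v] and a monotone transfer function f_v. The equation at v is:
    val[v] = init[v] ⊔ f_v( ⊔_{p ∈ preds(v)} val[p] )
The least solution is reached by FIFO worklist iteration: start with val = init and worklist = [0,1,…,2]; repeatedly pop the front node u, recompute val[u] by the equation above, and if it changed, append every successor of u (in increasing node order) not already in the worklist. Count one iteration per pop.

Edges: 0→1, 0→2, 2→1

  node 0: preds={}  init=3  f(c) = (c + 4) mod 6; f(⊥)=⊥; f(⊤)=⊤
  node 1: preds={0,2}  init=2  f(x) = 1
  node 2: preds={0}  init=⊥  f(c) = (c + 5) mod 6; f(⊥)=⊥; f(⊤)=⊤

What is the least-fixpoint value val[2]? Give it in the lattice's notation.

Worklist (4 pops):
  #1 pop 0: in=⊥ → 3 (no change)
  #2 pop 1: in=3 → ⊤ (was 2); enqueue []
  #3 pop 2: in=3 → 2 (was ⊥); enqueue [1]
  #4 pop 1: in=⊤ → ⊤ (no change)

Fixpoint:
  val[0] = 3
  val[1] = ⊤
  val[2] = 2

2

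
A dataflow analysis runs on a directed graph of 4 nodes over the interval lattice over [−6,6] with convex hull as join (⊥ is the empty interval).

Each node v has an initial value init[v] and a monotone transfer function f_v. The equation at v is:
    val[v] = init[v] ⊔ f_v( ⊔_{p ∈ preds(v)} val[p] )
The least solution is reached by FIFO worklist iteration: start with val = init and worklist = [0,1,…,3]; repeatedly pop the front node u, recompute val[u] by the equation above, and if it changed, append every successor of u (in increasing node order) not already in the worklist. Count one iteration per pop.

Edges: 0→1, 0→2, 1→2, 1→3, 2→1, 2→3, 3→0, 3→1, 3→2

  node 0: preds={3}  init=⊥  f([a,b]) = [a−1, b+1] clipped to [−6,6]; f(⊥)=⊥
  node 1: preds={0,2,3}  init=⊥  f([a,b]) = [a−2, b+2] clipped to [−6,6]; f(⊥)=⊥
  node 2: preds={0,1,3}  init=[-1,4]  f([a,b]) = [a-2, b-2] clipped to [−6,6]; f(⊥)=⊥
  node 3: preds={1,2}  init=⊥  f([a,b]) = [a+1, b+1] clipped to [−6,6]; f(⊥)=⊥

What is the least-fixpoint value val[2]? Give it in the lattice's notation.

[-6,4]

Trace (12 dequeues):
  [1] u=0 | in ⊥ | out ⊥ | ==
  [2] u=1 | in [-1,4] | out [-3,6] | prev ⊥ | push {}
  [3] u=2 | in [-3,6] | out [-5,4] | prev [-1,4] | push {1}
  [4] u=3 | in [-5,6] | out [-4,6] | prev ⊥ | push {0,2}
  [5] u=1 | in [-5,6] | out [-6,6] | prev [-3,6] | push {3}
  [6] u=0 | in [-4,6] | out [-5,6] | prev ⊥ | push {1}
  [7] u=2 | in [-6,6] | out [-6,4] | prev [-5,4] | push {}
  [8] u=3 | in [-6,6] | out [-5,6] | prev [-4,6] | push {0,2}
  [9] u=1 | in [-6,6] | out [-6,6] | ==
  [10] u=0 | in [-5,6] | out [-6,6] | prev [-5,6] | push {1}
  [11] u=2 | in [-6,6] | out [-6,4] | ==
  [12] u=1 | in [-6,6] | out [-6,6] | ==

Converged values:
  [0] [-6,6]
  [1] [-6,6]
  [2] [-6,4]
  [3] [-5,6]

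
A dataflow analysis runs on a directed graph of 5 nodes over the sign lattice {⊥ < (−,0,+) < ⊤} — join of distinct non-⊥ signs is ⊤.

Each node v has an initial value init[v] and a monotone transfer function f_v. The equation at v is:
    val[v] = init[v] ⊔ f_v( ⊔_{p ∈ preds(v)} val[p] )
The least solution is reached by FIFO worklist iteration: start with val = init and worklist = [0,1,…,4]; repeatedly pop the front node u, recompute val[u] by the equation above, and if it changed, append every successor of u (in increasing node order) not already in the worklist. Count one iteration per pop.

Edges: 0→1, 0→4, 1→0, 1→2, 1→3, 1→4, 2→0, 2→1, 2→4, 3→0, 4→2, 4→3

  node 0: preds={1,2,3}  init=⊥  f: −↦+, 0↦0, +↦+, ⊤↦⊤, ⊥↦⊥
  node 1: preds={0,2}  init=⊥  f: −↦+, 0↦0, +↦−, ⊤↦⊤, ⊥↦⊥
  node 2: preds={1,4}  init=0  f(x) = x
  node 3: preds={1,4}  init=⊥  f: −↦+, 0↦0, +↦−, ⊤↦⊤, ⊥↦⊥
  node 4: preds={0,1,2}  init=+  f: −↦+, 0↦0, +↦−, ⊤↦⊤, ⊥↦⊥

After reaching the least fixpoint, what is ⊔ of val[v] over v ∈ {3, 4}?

⊤

Worklist (11 pops):
  #1 pop 0: in=0 → 0 (was ⊥); enqueue []
  #2 pop 1: in=0 → 0 (was ⊥); enqueue [0]
  #3 pop 2: in=⊤ → ⊤ (was 0); enqueue [1]
  #4 pop 3: in=⊤ → ⊤ (was ⊥); enqueue []
  #5 pop 4: in=⊤ → ⊤ (was +); enqueue [2,3]
  #6 pop 0: in=⊤ → ⊤ (was 0); enqueue [4]
  #7 pop 1: in=⊤ → ⊤ (was 0); enqueue [0]
  #8 pop 2: in=⊤ → ⊤ (no change)
  #9 pop 3: in=⊤ → ⊤ (no change)
  #10 pop 4: in=⊤ → ⊤ (no change)
  #11 pop 0: in=⊤ → ⊤ (no change)

Fixpoint:
  val[0] = ⊤
  val[1] = ⊤
  val[2] = ⊤
  val[3] = ⊤
  val[4] = ⊤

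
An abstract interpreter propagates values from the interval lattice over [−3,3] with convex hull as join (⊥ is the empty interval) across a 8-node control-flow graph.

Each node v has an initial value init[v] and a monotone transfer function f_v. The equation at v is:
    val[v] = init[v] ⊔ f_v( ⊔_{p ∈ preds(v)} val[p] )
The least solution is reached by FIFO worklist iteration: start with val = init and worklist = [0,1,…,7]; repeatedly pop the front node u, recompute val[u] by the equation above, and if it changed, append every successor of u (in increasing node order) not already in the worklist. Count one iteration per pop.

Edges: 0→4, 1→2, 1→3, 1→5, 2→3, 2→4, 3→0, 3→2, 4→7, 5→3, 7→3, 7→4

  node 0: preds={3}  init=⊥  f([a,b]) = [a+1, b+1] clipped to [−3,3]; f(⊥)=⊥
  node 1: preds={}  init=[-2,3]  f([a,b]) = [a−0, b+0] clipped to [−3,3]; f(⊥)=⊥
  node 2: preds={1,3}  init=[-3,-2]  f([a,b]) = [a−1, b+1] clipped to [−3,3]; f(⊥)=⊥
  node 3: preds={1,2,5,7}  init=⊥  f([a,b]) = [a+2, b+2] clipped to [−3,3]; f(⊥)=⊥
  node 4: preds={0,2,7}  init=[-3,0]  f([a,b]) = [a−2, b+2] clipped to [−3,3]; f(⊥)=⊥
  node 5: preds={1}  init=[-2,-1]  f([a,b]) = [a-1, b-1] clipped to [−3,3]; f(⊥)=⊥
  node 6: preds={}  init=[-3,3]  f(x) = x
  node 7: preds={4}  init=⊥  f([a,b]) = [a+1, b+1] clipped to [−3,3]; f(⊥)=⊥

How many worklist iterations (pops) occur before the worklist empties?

12

Worklist (12 pops):
  #1 pop 0: in=⊥ → ⊥ (no change)
  #2 pop 1: in=⊥ → [-2,3] (no change)
  #3 pop 2: in=[-2,3] → [-3,3] (was [-3,-2]); enqueue []
  #4 pop 3: in=[-3,3] → [-1,3] (was ⊥); enqueue [0,2]
  #5 pop 4: in=[-3,3] → [-3,3] (was [-3,0]); enqueue []
  #6 pop 5: in=[-2,3] → [-3,2] (was [-2,-1]); enqueue [3]
  #7 pop 6: in=⊥ → [-3,3] (no change)
  #8 pop 7: in=[-3,3] → [-2,3] (was ⊥); enqueue [4]
  #9 pop 0: in=[-1,3] → [0,3] (was ⊥); enqueue []
  #10 pop 2: in=[-2,3] → [-3,3] (no change)
  #11 pop 3: in=[-3,3] → [-1,3] (no change)
  #12 pop 4: in=[-3,3] → [-3,3] (no change)

Fixpoint:
  val[0] = [0,3]
  val[1] = [-2,3]
  val[2] = [-3,3]
  val[3] = [-1,3]
  val[4] = [-3,3]
  val[5] = [-3,2]
  val[6] = [-3,3]
  val[7] = [-2,3]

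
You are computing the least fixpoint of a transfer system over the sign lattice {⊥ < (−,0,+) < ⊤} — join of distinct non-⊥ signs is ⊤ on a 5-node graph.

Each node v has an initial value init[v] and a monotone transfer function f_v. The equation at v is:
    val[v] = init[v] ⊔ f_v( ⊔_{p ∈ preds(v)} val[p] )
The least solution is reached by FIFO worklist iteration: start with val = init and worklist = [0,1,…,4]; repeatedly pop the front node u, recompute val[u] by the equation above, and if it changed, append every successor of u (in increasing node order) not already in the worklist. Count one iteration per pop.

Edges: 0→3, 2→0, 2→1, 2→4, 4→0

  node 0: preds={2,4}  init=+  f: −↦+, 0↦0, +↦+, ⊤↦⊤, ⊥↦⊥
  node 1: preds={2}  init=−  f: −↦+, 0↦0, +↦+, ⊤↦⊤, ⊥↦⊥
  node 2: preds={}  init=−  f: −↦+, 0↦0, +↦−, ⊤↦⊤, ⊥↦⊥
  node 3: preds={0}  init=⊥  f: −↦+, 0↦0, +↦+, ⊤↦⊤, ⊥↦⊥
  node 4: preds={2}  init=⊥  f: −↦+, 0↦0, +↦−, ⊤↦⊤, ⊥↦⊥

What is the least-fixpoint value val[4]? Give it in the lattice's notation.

+

Trace (7 dequeues):
  [1] u=0 | in − | out + | ==
  [2] u=1 | in − | out ⊤ | prev − | push {}
  [3] u=2 | in ⊥ | out − | ==
  [4] u=3 | in + | out + | prev ⊥ | push {}
  [5] u=4 | in − | out + | prev ⊥ | push {0}
  [6] u=0 | in ⊤ | out ⊤ | prev + | push {3}
  [7] u=3 | in ⊤ | out ⊤ | prev + | push {}

Converged values:
  [0] ⊤
  [1] ⊤
  [2] −
  [3] ⊤
  [4] +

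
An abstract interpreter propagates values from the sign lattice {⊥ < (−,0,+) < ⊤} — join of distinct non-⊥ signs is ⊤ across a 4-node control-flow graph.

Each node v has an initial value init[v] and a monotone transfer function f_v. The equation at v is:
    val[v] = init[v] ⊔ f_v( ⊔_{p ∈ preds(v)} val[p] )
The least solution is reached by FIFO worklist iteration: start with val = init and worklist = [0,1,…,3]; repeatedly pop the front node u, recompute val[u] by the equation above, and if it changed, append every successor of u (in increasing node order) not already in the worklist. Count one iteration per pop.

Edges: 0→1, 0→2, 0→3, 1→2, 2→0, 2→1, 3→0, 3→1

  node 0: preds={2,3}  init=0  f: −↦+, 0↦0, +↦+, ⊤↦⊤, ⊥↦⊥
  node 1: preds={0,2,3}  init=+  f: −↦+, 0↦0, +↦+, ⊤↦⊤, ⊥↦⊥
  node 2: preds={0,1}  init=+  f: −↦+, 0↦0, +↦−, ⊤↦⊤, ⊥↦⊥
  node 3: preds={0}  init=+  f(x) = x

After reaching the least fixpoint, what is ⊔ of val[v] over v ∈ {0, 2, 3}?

Iteration log — 6 steps:
  step 1. node 0  ⊔preds=+  new=⊤  old=0  +wl: 
  step 2. node 1  ⊔preds=⊤  new=⊤  old=+  +wl: 
  step 3. node 2  ⊔preds=⊤  new=⊤  old=+  +wl: 0,1
  step 4. node 3  ⊔preds=⊤  new=⊤  old=+  +wl: 
  step 5. node 0  ⊔preds=⊤  new=⊤  stable
  step 6. node 1  ⊔preds=⊤  new=⊤  stable

Least fixpoint reached:
  node 0: ⊤
  node 1: ⊤
  node 2: ⊤
  node 3: ⊤

⊤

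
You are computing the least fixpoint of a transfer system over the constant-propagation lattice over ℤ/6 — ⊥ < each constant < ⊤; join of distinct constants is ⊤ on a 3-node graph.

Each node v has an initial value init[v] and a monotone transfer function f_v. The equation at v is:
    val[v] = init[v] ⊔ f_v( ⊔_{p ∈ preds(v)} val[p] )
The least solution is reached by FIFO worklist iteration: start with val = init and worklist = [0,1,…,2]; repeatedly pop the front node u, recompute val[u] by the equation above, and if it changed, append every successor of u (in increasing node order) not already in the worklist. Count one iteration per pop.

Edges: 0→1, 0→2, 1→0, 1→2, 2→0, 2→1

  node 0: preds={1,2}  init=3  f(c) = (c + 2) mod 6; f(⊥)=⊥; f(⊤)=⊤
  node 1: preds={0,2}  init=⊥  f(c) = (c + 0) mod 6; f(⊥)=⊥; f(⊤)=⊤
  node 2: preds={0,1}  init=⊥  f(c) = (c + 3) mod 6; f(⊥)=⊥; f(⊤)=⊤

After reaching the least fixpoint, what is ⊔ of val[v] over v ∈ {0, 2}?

⊤

Worklist (8 pops):
  #1 pop 0: in=⊥ → 3 (no change)
  #2 pop 1: in=3 → 3 (was ⊥); enqueue [0]
  #3 pop 2: in=3 → 0 (was ⊥); enqueue [1]
  #4 pop 0: in=⊤ → ⊤ (was 3); enqueue [2]
  #5 pop 1: in=⊤ → ⊤ (was 3); enqueue [0]
  #6 pop 2: in=⊤ → ⊤ (was 0); enqueue [1]
  #7 pop 0: in=⊤ → ⊤ (no change)
  #8 pop 1: in=⊤ → ⊤ (no change)

Fixpoint:
  val[0] = ⊤
  val[1] = ⊤
  val[2] = ⊤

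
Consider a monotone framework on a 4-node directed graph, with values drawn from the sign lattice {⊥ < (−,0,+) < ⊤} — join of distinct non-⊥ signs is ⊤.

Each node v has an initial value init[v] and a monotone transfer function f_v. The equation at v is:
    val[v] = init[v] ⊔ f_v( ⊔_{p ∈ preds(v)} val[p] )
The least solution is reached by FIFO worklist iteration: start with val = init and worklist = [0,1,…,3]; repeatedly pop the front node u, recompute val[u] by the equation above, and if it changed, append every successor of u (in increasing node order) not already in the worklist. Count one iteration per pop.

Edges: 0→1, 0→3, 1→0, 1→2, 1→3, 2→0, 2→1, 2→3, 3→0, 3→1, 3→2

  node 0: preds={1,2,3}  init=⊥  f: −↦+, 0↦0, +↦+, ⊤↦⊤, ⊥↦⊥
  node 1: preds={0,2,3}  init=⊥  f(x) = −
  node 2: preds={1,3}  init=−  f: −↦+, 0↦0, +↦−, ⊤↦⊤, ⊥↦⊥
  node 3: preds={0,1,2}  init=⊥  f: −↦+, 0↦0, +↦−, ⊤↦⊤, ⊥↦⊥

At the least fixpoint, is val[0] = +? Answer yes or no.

Worklist (8 pops):
  #1 pop 0: in=− → + (was ⊥); enqueue []
  #2 pop 1: in=⊤ → − (was ⊥); enqueue [0]
  #3 pop 2: in=− → ⊤ (was −); enqueue [1]
  #4 pop 3: in=⊤ → ⊤ (was ⊥); enqueue [2]
  #5 pop 0: in=⊤ → ⊤ (was +); enqueue [3]
  #6 pop 1: in=⊤ → − (no change)
  #7 pop 2: in=⊤ → ⊤ (no change)
  #8 pop 3: in=⊤ → ⊤ (no change)

Fixpoint:
  val[0] = ⊤
  val[1] = −
  val[2] = ⊤
  val[3] = ⊤

no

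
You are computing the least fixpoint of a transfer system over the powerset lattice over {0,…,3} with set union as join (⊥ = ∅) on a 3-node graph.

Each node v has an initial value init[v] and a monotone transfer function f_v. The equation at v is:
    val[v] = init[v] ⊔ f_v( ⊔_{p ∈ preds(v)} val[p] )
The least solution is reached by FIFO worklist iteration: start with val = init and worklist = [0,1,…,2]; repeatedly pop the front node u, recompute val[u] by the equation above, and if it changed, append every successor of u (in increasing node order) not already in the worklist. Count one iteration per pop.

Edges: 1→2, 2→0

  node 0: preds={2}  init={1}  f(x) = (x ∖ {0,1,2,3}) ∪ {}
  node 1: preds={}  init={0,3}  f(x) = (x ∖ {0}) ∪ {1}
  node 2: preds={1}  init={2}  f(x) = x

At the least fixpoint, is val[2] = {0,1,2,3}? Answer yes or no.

Worklist (4 pops):
  #1 pop 0: in={2} → {1} (no change)
  #2 pop 1: in={} → {0,1,3} (was {0,3}); enqueue []
  #3 pop 2: in={0,1,3} → {0,1,2,3} (was {2}); enqueue [0]
  #4 pop 0: in={0,1,2,3} → {1} (no change)

Fixpoint:
  val[0] = {1}
  val[1] = {0,1,3}
  val[2] = {0,1,2,3}

yes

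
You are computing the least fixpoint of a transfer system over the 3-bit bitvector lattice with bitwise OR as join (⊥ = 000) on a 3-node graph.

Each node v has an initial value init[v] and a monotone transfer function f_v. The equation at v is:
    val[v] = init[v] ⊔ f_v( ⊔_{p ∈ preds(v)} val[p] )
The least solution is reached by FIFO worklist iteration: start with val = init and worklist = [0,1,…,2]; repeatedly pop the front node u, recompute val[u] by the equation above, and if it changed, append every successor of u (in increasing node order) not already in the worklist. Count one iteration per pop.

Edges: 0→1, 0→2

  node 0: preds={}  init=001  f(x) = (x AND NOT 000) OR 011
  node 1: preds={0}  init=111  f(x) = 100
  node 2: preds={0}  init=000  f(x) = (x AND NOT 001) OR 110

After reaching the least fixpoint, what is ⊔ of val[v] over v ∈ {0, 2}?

Trace (3 dequeues):
  [1] u=0 | in 000 | out 011 | prev 001 | push {}
  [2] u=1 | in 011 | out 111 | ==
  [3] u=2 | in 011 | out 110 | prev 000 | push {}

Converged values:
  [0] 011
  [1] 111
  [2] 110

111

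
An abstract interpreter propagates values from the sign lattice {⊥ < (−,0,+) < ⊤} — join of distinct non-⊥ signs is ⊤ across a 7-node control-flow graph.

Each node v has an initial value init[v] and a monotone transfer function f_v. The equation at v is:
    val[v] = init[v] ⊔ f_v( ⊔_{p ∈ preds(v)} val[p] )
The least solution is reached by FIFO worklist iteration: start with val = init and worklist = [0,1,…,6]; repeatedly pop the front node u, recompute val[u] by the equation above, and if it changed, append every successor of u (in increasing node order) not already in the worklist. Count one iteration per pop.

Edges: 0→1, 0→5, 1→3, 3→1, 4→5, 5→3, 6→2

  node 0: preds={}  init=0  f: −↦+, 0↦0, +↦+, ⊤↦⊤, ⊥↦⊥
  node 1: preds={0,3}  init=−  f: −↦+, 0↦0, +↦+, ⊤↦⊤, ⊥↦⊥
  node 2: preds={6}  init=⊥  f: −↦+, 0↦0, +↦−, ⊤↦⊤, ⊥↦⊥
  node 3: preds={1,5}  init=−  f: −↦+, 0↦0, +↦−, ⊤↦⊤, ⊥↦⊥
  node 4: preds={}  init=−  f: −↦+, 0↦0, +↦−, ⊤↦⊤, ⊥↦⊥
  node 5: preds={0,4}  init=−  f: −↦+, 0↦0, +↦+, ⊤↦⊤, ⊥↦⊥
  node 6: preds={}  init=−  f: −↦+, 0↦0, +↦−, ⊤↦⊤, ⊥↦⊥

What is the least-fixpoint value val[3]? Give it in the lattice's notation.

Trace (9 dequeues):
  [1] u=0 | in ⊥ | out 0 | ==
  [2] u=1 | in ⊤ | out ⊤ | prev − | push {}
  [3] u=2 | in − | out + | prev ⊥ | push {}
  [4] u=3 | in ⊤ | out ⊤ | prev − | push {1}
  [5] u=4 | in ⊥ | out − | ==
  [6] u=5 | in ⊤ | out ⊤ | prev − | push {3}
  [7] u=6 | in ⊥ | out − | ==
  [8] u=1 | in ⊤ | out ⊤ | ==
  [9] u=3 | in ⊤ | out ⊤ | ==

Converged values:
  [0] 0
  [1] ⊤
  [2] +
  [3] ⊤
  [4] −
  [5] ⊤
  [6] −

⊤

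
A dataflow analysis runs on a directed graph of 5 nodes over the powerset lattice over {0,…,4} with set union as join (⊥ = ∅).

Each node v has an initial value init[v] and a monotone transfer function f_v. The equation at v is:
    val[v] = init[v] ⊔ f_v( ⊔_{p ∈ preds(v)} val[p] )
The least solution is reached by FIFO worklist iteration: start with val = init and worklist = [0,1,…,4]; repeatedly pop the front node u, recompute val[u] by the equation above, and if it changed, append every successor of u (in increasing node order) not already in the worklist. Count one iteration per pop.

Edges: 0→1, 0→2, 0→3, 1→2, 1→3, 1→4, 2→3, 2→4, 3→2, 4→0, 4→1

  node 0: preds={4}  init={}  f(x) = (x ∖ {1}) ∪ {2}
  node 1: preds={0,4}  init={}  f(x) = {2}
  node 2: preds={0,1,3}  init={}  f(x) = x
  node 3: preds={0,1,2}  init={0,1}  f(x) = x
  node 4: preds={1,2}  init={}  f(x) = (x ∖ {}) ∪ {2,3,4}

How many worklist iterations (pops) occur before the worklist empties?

12

Iteration log — 12 steps:
  step 1. node 0  ⊔preds={}  new={2}  old={}  +wl: 
  step 2. node 1  ⊔preds={2}  new={2}  old={}  +wl: 
  step 3. node 2  ⊔preds={0,1,2}  new={0,1,2}  old={}  +wl: 
  step 4. node 3  ⊔preds={0,1,2}  new={0,1,2}  old={0,1}  +wl: 2
  step 5. node 4  ⊔preds={0,1,2}  new={0,1,2,3,4}  old={}  +wl: 0,1
  step 6. node 2  ⊔preds={0,1,2}  new={0,1,2}  stable
  step 7. node 0  ⊔preds={0,1,2,3,4}  new={0,2,3,4}  old={2}  +wl: 2,3
  step 8. node 1  ⊔preds={0,1,2,3,4}  new={2}  stable
  step 9. node 2  ⊔preds={0,1,2,3,4}  new={0,1,2,3,4}  old={0,1,2}  +wl: 4
  step 10. node 3  ⊔preds={0,1,2,3,4}  new={0,1,2,3,4}  old={0,1,2}  +wl: 2
  step 11. node 4  ⊔preds={0,1,2,3,4}  new={0,1,2,3,4}  stable
  step 12. node 2  ⊔preds={0,1,2,3,4}  new={0,1,2,3,4}  stable

Least fixpoint reached:
  node 0: {0,2,3,4}
  node 1: {2}
  node 2: {0,1,2,3,4}
  node 3: {0,1,2,3,4}
  node 4: {0,1,2,3,4}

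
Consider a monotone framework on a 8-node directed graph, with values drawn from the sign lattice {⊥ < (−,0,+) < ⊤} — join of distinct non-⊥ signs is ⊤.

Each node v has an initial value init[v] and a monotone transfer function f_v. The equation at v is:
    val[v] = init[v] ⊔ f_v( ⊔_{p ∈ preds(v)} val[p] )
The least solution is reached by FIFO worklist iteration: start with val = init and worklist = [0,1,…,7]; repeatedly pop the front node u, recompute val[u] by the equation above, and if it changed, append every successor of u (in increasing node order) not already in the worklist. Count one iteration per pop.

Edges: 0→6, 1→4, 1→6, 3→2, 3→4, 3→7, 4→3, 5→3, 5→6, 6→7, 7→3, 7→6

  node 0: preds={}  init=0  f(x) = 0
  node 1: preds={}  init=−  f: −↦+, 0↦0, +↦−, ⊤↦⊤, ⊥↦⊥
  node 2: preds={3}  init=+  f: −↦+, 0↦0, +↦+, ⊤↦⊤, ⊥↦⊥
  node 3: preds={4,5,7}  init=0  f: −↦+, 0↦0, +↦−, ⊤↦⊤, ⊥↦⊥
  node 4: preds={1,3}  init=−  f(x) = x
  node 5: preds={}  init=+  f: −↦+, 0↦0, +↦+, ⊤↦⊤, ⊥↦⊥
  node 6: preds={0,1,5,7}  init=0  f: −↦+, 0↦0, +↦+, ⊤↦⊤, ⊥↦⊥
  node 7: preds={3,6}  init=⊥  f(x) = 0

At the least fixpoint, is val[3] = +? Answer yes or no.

no

Worklist (11 pops):
  #1 pop 0: in=⊥ → 0 (no change)
  #2 pop 1: in=⊥ → − (no change)
  #3 pop 2: in=0 → ⊤ (was +); enqueue []
  #4 pop 3: in=⊤ → ⊤ (was 0); enqueue [2]
  #5 pop 4: in=⊤ → ⊤ (was −); enqueue [3]
  #6 pop 5: in=⊥ → + (no change)
  #7 pop 6: in=⊤ → ⊤ (was 0); enqueue []
  #8 pop 7: in=⊤ → 0 (was ⊥); enqueue [6]
  #9 pop 2: in=⊤ → ⊤ (no change)
  #10 pop 3: in=⊤ → ⊤ (no change)
  #11 pop 6: in=⊤ → ⊤ (no change)

Fixpoint:
  val[0] = 0
  val[1] = −
  val[2] = ⊤
  val[3] = ⊤
  val[4] = ⊤
  val[5] = +
  val[6] = ⊤
  val[7] = 0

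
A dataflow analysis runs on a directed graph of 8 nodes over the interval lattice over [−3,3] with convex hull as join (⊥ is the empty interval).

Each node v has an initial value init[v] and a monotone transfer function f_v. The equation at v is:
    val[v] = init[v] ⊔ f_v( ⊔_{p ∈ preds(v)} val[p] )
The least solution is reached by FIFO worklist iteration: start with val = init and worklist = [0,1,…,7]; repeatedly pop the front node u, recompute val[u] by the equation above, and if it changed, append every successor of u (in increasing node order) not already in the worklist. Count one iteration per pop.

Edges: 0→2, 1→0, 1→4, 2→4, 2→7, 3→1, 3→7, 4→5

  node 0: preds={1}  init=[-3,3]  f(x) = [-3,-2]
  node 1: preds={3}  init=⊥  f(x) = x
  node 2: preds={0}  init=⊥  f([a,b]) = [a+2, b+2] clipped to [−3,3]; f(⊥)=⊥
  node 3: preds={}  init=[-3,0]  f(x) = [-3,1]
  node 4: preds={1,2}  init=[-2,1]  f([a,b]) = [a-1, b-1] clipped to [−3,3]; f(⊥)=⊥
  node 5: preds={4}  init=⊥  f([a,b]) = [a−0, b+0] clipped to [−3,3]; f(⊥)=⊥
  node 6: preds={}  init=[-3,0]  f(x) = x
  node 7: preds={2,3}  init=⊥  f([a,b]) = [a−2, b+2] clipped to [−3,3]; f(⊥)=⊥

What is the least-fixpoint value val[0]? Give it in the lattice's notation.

[-3,3]

Trace (12 dequeues):
  [1] u=0 | in ⊥ | out [-3,3] | ==
  [2] u=1 | in [-3,0] | out [-3,0] | prev ⊥ | push {0}
  [3] u=2 | in [-3,3] | out [-1,3] | prev ⊥ | push {}
  [4] u=3 | in ⊥ | out [-3,1] | prev [-3,0] | push {1}
  [5] u=4 | in [-3,3] | out [-3,2] | prev [-2,1] | push {}
  [6] u=5 | in [-3,2] | out [-3,2] | prev ⊥ | push {}
  [7] u=6 | in ⊥ | out [-3,0] | ==
  [8] u=7 | in [-3,3] | out [-3,3] | prev ⊥ | push {}
  [9] u=0 | in [-3,0] | out [-3,3] | ==
  [10] u=1 | in [-3,1] | out [-3,1] | prev [-3,0] | push {0,4}
  [11] u=0 | in [-3,1] | out [-3,3] | ==
  [12] u=4 | in [-3,3] | out [-3,2] | ==

Converged values:
  [0] [-3,3]
  [1] [-3,1]
  [2] [-1,3]
  [3] [-3,1]
  [4] [-3,2]
  [5] [-3,2]
  [6] [-3,0]
  [7] [-3,3]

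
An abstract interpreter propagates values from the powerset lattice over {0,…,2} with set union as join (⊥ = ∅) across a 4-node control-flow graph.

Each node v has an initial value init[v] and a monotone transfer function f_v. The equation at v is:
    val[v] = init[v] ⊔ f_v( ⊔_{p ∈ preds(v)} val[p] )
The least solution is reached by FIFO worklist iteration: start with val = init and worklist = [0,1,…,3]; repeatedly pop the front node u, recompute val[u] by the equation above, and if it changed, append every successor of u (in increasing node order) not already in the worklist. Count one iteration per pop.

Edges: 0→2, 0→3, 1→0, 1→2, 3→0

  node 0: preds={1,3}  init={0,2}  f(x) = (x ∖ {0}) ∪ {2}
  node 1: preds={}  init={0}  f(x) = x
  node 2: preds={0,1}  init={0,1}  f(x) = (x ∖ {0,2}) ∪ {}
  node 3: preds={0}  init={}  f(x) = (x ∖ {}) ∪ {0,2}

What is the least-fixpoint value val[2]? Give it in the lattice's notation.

{0,1}

Worklist (5 pops):
  #1 pop 0: in={0} → {0,2} (no change)
  #2 pop 1: in={} → {0} (no change)
  #3 pop 2: in={0,2} → {0,1} (no change)
  #4 pop 3: in={0,2} → {0,2} (was {}); enqueue [0]
  #5 pop 0: in={0,2} → {0,2} (no change)

Fixpoint:
  val[0] = {0,2}
  val[1] = {0}
  val[2] = {0,1}
  val[3] = {0,2}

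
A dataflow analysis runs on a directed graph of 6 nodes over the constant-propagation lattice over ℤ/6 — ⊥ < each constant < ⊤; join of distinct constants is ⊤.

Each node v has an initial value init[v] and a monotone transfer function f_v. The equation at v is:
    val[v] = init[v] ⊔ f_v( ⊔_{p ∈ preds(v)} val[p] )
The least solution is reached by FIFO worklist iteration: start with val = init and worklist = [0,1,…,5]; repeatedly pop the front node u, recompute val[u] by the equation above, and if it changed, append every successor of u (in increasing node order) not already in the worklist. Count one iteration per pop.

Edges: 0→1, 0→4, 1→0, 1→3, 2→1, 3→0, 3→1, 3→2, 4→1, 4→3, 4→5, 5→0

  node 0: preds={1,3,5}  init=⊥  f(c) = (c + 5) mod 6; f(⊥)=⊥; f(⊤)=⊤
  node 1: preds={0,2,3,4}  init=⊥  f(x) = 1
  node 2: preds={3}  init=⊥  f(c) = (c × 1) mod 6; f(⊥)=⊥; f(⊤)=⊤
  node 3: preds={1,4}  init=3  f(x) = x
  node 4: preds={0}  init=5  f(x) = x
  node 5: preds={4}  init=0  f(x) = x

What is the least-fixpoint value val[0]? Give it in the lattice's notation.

Trace (11 dequeues):
  [1] u=0 | in ⊤ | out ⊤ | prev ⊥ | push {}
  [2] u=1 | in ⊤ | out 1 | prev ⊥ | push {0}
  [3] u=2 | in 3 | out 3 | prev ⊥ | push {1}
  [4] u=3 | in ⊤ | out ⊤ | prev 3 | push {2}
  [5] u=4 | in ⊤ | out ⊤ | prev 5 | push {3}
  [6] u=5 | in ⊤ | out ⊤ | prev 0 | push {}
  [7] u=0 | in ⊤ | out ⊤ | ==
  [8] u=1 | in ⊤ | out 1 | ==
  [9] u=2 | in ⊤ | out ⊤ | prev 3 | push {1}
  [10] u=3 | in ⊤ | out ⊤ | ==
  [11] u=1 | in ⊤ | out 1 | ==

Converged values:
  [0] ⊤
  [1] 1
  [2] ⊤
  [3] ⊤
  [4] ⊤
  [5] ⊤

⊤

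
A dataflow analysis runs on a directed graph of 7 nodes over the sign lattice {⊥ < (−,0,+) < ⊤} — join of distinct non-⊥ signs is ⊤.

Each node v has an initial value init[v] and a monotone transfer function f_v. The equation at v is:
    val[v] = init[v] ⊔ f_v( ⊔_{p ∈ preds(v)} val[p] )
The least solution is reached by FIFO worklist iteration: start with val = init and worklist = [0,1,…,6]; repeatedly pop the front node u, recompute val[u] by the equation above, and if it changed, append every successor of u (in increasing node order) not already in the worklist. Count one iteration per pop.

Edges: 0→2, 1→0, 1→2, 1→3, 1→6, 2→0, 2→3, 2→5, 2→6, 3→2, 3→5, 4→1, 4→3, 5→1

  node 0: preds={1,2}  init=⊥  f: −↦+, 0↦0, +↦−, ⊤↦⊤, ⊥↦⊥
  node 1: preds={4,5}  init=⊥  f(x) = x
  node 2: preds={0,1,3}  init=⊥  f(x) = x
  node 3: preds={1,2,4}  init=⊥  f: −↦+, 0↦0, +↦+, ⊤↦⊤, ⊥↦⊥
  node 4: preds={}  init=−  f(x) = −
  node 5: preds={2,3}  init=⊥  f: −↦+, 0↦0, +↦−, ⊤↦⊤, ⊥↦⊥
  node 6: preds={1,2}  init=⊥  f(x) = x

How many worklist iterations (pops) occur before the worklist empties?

15

Iteration log — 15 steps:
  step 1. node 0  ⊔preds=⊥  new=⊥  stable
  step 2. node 1  ⊔preds=−  new=−  old=⊥  +wl: 0
  step 3. node 2  ⊔preds=−  new=−  old=⊥  +wl: 
  step 4. node 3  ⊔preds=−  new=+  old=⊥  +wl: 2
  step 5. node 4  ⊔preds=⊥  new=−  stable
  step 6. node 5  ⊔preds=⊤  new=⊤  old=⊥  +wl: 1
  step 7. node 6  ⊔preds=−  new=−  old=⊥  +wl: 
  step 8. node 0  ⊔preds=−  new=+  old=⊥  +wl: 
  step 9. node 2  ⊔preds=⊤  new=⊤  old=−  +wl: 0,3,5,6
  step 10. node 1  ⊔preds=⊤  new=⊤  old=−  +wl: 2
  step 11. node 0  ⊔preds=⊤  new=⊤  old=+  +wl: 
  step 12. node 3  ⊔preds=⊤  new=⊤  old=+  +wl: 
  step 13. node 5  ⊔preds=⊤  new=⊤  stable
  step 14. node 6  ⊔preds=⊤  new=⊤  old=−  +wl: 
  step 15. node 2  ⊔preds=⊤  new=⊤  stable

Least fixpoint reached:
  node 0: ⊤
  node 1: ⊤
  node 2: ⊤
  node 3: ⊤
  node 4: −
  node 5: ⊤
  node 6: ⊤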